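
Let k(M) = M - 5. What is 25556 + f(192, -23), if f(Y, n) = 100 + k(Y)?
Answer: 25843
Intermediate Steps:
k(M) = -5 + M
f(Y, n) = 95 + Y (f(Y, n) = 100 + (-5 + Y) = 95 + Y)
25556 + f(192, -23) = 25556 + (95 + 192) = 25556 + 287 = 25843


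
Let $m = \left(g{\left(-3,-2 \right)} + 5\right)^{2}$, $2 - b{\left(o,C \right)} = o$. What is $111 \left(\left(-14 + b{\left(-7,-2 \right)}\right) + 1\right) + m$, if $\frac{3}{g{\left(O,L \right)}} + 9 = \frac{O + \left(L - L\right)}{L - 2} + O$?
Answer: $- \frac{94859}{225} \approx -421.6$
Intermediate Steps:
$b{\left(o,C \right)} = 2 - o$
$g{\left(O,L \right)} = \frac{3}{-9 + O + \frac{O}{-2 + L}}$ ($g{\left(O,L \right)} = \frac{3}{-9 + \left(\frac{O + \left(L - L\right)}{L - 2} + O\right)} = \frac{3}{-9 + \left(\frac{O + 0}{-2 + L} + O\right)} = \frac{3}{-9 + \left(\frac{O}{-2 + L} + O\right)} = \frac{3}{-9 + \left(O + \frac{O}{-2 + L}\right)} = \frac{3}{-9 + O + \frac{O}{-2 + L}}$)
$m = \frac{5041}{225}$ ($m = \left(\frac{3 \left(-2 - 2\right)}{18 - -3 - -18 - -6} + 5\right)^{2} = \left(3 \frac{1}{18 + 3 + 18 + 6} \left(-4\right) + 5\right)^{2} = \left(3 \cdot \frac{1}{45} \left(-4\right) + 5\right)^{2} = \left(- \frac{4}{15} + 5\right)^{2} = \left(\frac{71}{15}\right)^{2} = \frac{5041}{225} \approx 22.404$)
$111 \left(\left(-14 + b{\left(-7,-2 \right)}\right) + 1\right) + m = 111 \left(\left(-14 + \left(2 - -7\right)\right) + 1\right) + \frac{5041}{225} = 111 \left(\left(-14 + \left(2 + 7\right)\right) + 1\right) + \frac{5041}{225} = 111 \left(\left(-14 + 9\right) + 1\right) + \frac{5041}{225} = 111 \left(-5 + 1\right) + \frac{5041}{225} = 111 \left(-4\right) + \frac{5041}{225} = -444 + \frac{5041}{225} = - \frac{94859}{225}$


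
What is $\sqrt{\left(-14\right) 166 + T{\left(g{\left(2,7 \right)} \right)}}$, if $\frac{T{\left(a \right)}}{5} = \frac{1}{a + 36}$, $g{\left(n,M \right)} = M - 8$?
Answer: $\frac{i \sqrt{113869}}{7} \approx 48.206 i$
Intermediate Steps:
$g{\left(n,M \right)} = -8 + M$
$T{\left(a \right)} = \frac{5}{36 + a}$ ($T{\left(a \right)} = \frac{5}{a + 36} = \frac{5}{36 + a}$)
$\sqrt{\left(-14\right) 166 + T{\left(g{\left(2,7 \right)} \right)}} = \sqrt{\left(-14\right) 166 + \frac{5}{36 + \left(-8 + 7\right)}} = \sqrt{-2324 + \frac{5}{36 - 1}} = \sqrt{-2324 + \frac{5}{35}} = \sqrt{-2324 + 5 \cdot \frac{1}{35}} = \sqrt{-2324 + \frac{1}{7}} = \sqrt{- \frac{16267}{7}} = \frac{i \sqrt{113869}}{7}$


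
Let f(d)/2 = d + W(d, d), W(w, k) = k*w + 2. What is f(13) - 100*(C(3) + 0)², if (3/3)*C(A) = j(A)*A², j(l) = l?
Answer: -72532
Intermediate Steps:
C(A) = A³ (C(A) = A*A² = A³)
W(w, k) = 2 + k*w
f(d) = 4 + 2*d + 2*d² (f(d) = 2*(d + (2 + d*d)) = 2*(d + (2 + d²)) = 2*(2 + d + d²) = 4 + 2*d + 2*d²)
f(13) - 100*(C(3) + 0)² = (4 + 2*13 + 2*13²) - 100*(3³ + 0)² = (4 + 26 + 2*169) - 100*(27 + 0)² = (4 + 26 + 338) - 100*27² = 368 - 100*729 = 368 - 72900 = -72532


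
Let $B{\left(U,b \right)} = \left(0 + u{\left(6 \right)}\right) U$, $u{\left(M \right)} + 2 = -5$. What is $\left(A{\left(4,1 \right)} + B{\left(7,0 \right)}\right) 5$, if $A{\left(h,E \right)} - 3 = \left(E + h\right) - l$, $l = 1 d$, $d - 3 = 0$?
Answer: $-220$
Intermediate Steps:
$d = 3$ ($d = 3 + 0 = 3$)
$u{\left(M \right)} = -7$ ($u{\left(M \right)} = -2 - 5 = -7$)
$l = 3$ ($l = 1 \cdot 3 = 3$)
$B{\left(U,b \right)} = - 7 U$ ($B{\left(U,b \right)} = \left(0 - 7\right) U = - 7 U$)
$A{\left(h,E \right)} = E + h$ ($A{\left(h,E \right)} = 3 - \left(3 - E - h\right) = 3 + \left(-3 + E + h\right) = E + h$)
$\left(A{\left(4,1 \right)} + B{\left(7,0 \right)}\right) 5 = \left(\left(1 + 4\right) - 49\right) 5 = \left(5 - 49\right) 5 = \left(-44\right) 5 = -220$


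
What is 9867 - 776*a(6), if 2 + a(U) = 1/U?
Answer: 33869/3 ≈ 11290.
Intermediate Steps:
a(U) = -2 + 1/U
9867 - 776*a(6) = 9867 - 776*(-2 + 1/6) = 9867 - 776*(-11)/6 = 9867 - 1*(-4268/3) = 9867 + 4268/3 = 33869/3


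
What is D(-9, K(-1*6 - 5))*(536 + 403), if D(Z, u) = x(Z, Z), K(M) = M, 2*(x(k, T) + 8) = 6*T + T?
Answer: -74181/2 ≈ -37091.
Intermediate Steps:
x(k, T) = -8 + 7*T/2 (x(k, T) = -8 + (6*T + T)/2 = -8 + (7*T)/2 = -8 + 7*T/2)
D(Z, u) = -8 + 7*Z/2
D(-9, K(-1*6 - 5))*(536 + 403) = (-8 + (7/2)*(-9))*(536 + 403) = (-8 - 63/2)*939 = -79/2*939 = -74181/2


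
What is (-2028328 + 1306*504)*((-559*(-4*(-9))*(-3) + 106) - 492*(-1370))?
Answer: -1006366049872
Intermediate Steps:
(-2028328 + 1306*504)*((-559*(-4*(-9))*(-3) + 106) - 492*(-1370)) = (-2028328 + 658224)*((-20124*(-3) + 106) + 674040) = -1370104*((-559*(-108) + 106) + 674040) = -1370104*((60372 + 106) + 674040) = -1370104*(60478 + 674040) = -1370104*734518 = -1006366049872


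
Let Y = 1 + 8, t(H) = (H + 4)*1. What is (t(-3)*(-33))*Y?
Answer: -297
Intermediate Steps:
t(H) = 4 + H (t(H) = (4 + H)*1 = 4 + H)
Y = 9
(t(-3)*(-33))*Y = ((4 - 3)*(-33))*9 = (1*(-33))*9 = -33*9 = -297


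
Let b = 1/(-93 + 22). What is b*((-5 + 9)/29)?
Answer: -4/2059 ≈ -0.0019427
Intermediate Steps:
b = -1/71 (b = 1/(-71) = -1/71 ≈ -0.014085)
b*((-5 + 9)/29) = -(-5 + 9)/(71*29) = -4/(71*29) = -1/71*4/29 = -4/2059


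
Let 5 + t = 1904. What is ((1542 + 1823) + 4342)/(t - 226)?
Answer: 1101/239 ≈ 4.6067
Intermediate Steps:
t = 1899 (t = -5 + 1904 = 1899)
((1542 + 1823) + 4342)/(t - 226) = ((1542 + 1823) + 4342)/(1899 - 226) = (3365 + 4342)/1673 = 7707*(1/1673) = 1101/239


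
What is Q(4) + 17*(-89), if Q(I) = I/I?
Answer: -1512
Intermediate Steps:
Q(I) = 1
Q(4) + 17*(-89) = 1 + 17*(-89) = 1 - 1513 = -1512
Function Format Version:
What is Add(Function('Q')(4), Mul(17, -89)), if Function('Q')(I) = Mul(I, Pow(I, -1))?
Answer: -1512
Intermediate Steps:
Function('Q')(I) = 1
Add(Function('Q')(4), Mul(17, -89)) = Add(1, Mul(17, -89)) = Add(1, -1513) = -1512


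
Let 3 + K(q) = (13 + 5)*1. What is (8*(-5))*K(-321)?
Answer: -600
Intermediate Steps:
K(q) = 15 (K(q) = -3 + (13 + 5)*1 = -3 + 18*1 = -3 + 18 = 15)
(8*(-5))*K(-321) = (8*(-5))*15 = -40*15 = -600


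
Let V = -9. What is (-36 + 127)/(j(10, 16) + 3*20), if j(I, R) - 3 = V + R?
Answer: 13/10 ≈ 1.3000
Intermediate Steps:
j(I, R) = -6 + R (j(I, R) = 3 + (-9 + R) = -6 + R)
(-36 + 127)/(j(10, 16) + 3*20) = (-36 + 127)/((-6 + 16) + 3*20) = 91/(10 + 60) = 91/70 = 91*(1/70) = 13/10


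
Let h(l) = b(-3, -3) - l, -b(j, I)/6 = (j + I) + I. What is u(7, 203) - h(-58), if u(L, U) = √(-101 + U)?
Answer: -112 + √102 ≈ -101.90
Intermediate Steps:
b(j, I) = -12*I - 6*j (b(j, I) = -6*((j + I) + I) = -6*((I + j) + I) = -6*(j + 2*I) = -12*I - 6*j)
h(l) = 54 - l (h(l) = (-12*(-3) - 6*(-3)) - l = (36 + 18) - l = 54 - l)
u(7, 203) - h(-58) = √(-101 + 203) - (54 - 1*(-58)) = √102 - (54 + 58) = √102 - 1*112 = √102 - 112 = -112 + √102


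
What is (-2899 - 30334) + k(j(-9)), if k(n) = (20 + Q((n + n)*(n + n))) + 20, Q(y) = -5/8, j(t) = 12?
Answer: -265549/8 ≈ -33194.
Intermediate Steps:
Q(y) = -5/8 (Q(y) = -5*⅛ = -5/8)
k(n) = 315/8 (k(n) = (20 - 5/8) + 20 = 155/8 + 20 = 315/8)
(-2899 - 30334) + k(j(-9)) = (-2899 - 30334) + 315/8 = -33233 + 315/8 = -265549/8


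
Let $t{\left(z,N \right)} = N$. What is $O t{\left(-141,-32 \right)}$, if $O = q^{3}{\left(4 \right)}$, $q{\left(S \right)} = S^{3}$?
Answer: $-8388608$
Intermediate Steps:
$O = 262144$ ($O = \left(4^{3}\right)^{3} = 64^{3} = 262144$)
$O t{\left(-141,-32 \right)} = 262144 \left(-32\right) = -8388608$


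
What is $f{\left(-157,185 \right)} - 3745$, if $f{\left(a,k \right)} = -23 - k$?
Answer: $-3953$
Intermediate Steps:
$f{\left(-157,185 \right)} - 3745 = \left(-23 - 185\right) - 3745 = -208 - 3745 = -3953$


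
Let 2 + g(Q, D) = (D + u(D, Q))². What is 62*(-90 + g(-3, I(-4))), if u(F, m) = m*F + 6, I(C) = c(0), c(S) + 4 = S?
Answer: 6448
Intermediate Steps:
c(S) = -4 + S
I(C) = -4 (I(C) = -4 + 0 = -4)
u(F, m) = 6 + F*m (u(F, m) = F*m + 6 = 6 + F*m)
g(Q, D) = -2 + (6 + D + D*Q)² (g(Q, D) = -2 + (D + (6 + D*Q))² = -2 + (6 + D + D*Q)²)
62*(-90 + g(-3, I(-4))) = 62*(-90 + (-2 + (6 - 4 - 4*(-3))²)) = 62*(-90 + (-2 + (6 - 4 + 12)²)) = 62*(-90 + (-2 + 14²)) = 62*(-90 + (-2 + 196)) = 62*(-90 + 194) = 62*104 = 6448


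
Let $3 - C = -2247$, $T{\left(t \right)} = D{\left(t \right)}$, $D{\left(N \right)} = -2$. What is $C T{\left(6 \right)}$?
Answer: $-4500$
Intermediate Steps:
$T{\left(t \right)} = -2$
$C = 2250$ ($C = 3 - -2247 = 3 + 2247 = 2250$)
$C T{\left(6 \right)} = 2250 \left(-2\right) = -4500$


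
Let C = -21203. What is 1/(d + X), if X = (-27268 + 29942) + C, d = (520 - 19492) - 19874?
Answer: -1/57375 ≈ -1.7429e-5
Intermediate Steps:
d = -38846 (d = -18972 - 19874 = -38846)
X = -18529 (X = (-27268 + 29942) - 21203 = 2674 - 21203 = -18529)
1/(d + X) = 1/(-38846 - 18529) = 1/(-57375) = -1/57375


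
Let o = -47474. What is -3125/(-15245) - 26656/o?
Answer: 7924671/10339159 ≈ 0.76647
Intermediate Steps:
-3125/(-15245) - 26656/o = -3125/(-15245) - 26656/(-47474) = -3125*(-1/15245) - 26656*(-1/47474) = 625/3049 + 1904/3391 = 7924671/10339159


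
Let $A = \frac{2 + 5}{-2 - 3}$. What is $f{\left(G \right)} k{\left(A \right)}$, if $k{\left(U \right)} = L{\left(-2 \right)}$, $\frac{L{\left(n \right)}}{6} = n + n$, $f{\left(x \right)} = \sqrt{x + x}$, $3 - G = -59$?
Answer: $- 48 \sqrt{31} \approx -267.25$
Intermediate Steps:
$G = 62$ ($G = 3 - -59 = 3 + 59 = 62$)
$f{\left(x \right)} = \sqrt{2} \sqrt{x}$ ($f{\left(x \right)} = \sqrt{2 x} = \sqrt{2} \sqrt{x}$)
$A = - \frac{7}{5}$ ($A = \frac{7}{-5} = 7 \left(- \frac{1}{5}\right) = - \frac{7}{5} \approx -1.4$)
$L{\left(n \right)} = 12 n$ ($L{\left(n \right)} = 6 \left(n + n\right) = 6 \cdot 2 n = 12 n$)
$k{\left(U \right)} = -24$ ($k{\left(U \right)} = 12 \left(-2\right) = -24$)
$f{\left(G \right)} k{\left(A \right)} = \sqrt{2} \sqrt{62} \left(-24\right) = 2 \sqrt{31} \left(-24\right) = - 48 \sqrt{31}$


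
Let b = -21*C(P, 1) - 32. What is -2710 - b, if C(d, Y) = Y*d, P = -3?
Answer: -2741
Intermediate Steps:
b = 31 (b = -21*(-3) - 32 = 63 - 32 = 31)
-2710 - b = -2710 - 1*31 = -2710 - 31 = -2741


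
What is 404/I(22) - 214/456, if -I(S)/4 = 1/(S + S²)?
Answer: -11652275/228 ≈ -51107.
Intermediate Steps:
I(S) = -4/(S + S²)
404/I(22) - 214/456 = 404/((-4/(22*(1 + 22)))) - 214/456 = 404/((-4*1/22/23)) - 214*1/456 = 404/((-4*1/22*1/23)) - 107/228 = 404/(-2/253) - 107/228 = 404*(-253/2) - 107/228 = -51106 - 107/228 = -11652275/228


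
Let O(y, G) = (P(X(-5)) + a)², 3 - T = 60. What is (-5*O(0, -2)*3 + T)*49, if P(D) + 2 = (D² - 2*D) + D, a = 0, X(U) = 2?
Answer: -2793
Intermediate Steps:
T = -57 (T = 3 - 1*60 = 3 - 60 = -57)
P(D) = -2 + D² - D (P(D) = -2 + ((D² - 2*D) + D) = -2 + (D² - D) = -2 + D² - D)
O(y, G) = 0 (O(y, G) = ((-2 + 2² - 1*2) + 0)² = ((-2 + 4 - 2) + 0)² = (0 + 0)² = 0² = 0)
(-5*O(0, -2)*3 + T)*49 = (-5*0*3 - 57)*49 = (0*3 - 57)*49 = (0 - 57)*49 = -57*49 = -2793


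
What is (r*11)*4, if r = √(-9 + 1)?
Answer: 88*I*√2 ≈ 124.45*I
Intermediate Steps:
r = 2*I*√2 (r = √(-8) = 2*I*√2 ≈ 2.8284*I)
(r*11)*4 = ((2*I*√2)*11)*4 = (22*I*√2)*4 = 88*I*√2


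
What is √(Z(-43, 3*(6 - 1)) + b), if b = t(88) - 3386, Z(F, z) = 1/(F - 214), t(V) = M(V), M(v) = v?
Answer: I*√217829859/257 ≈ 57.428*I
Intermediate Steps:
t(V) = V
Z(F, z) = 1/(-214 + F)
b = -3298 (b = 88 - 3386 = -3298)
√(Z(-43, 3*(6 - 1)) + b) = √(1/(-214 - 43) - 3298) = √(1/(-257) - 3298) = √(-1/257 - 3298) = √(-847587/257) = I*√217829859/257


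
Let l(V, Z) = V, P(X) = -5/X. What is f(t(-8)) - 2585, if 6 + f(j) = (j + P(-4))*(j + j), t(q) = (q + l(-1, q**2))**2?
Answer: 21467/2 ≈ 10734.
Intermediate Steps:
t(q) = (-1 + q)**2 (t(q) = (q - 1)**2 = (-1 + q)**2)
f(j) = -6 + 2*j*(5/4 + j) (f(j) = -6 + (j - 5/(-4))*(j + j) = -6 + (j - 5*(-1/4))*(2*j) = -6 + (j + 5/4)*(2*j) = -6 + (5/4 + j)*(2*j) = -6 + 2*j*(5/4 + j))
f(t(-8)) - 2585 = (-6 + 2*((-1 - 8)**2)**2 + 5*(-1 - 8)**2/2) - 2585 = (-6 + 2*((-9)**2)**2 + (5/2)*(-9)**2) - 2585 = (-6 + 2*81**2 + (5/2)*81) - 2585 = (-6 + 2*6561 + 405/2) - 2585 = (-6 + 13122 + 405/2) - 2585 = 26637/2 - 2585 = 21467/2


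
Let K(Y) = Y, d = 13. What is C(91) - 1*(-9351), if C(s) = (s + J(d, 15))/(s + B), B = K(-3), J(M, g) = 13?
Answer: 102874/11 ≈ 9352.2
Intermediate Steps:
B = -3
C(s) = (13 + s)/(-3 + s) (C(s) = (s + 13)/(s - 3) = (13 + s)/(-3 + s))
C(91) - 1*(-9351) = (13 + 91)/(-3 + 91) - 1*(-9351) = 104/88 + 9351 = (1/88)*104 + 9351 = 13/11 + 9351 = 102874/11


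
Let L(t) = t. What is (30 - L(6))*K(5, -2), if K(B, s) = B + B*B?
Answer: 720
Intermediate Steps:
K(B, s) = B + B²
(30 - L(6))*K(5, -2) = (30 - 1*6)*(5*(1 + 5)) = (30 - 6)*(5*6) = 24*30 = 720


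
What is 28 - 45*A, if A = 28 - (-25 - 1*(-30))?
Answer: -1007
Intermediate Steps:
A = 23 (A = 28 - (-25 + 30) = 28 - 1*5 = 28 - 5 = 23)
28 - 45*A = 28 - 45*23 = 28 - 1035 = -1007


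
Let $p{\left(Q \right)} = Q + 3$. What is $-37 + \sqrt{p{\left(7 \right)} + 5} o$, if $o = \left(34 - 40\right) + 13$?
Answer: $-37 + 7 \sqrt{15} \approx -9.8891$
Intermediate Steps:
$p{\left(Q \right)} = 3 + Q$
$o = 7$ ($o = -6 + 13 = 7$)
$-37 + \sqrt{p{\left(7 \right)} + 5} o = -37 + \sqrt{\left(3 + 7\right) + 5} \cdot 7 = -37 + \sqrt{10 + 5} \cdot 7 = -37 + \sqrt{15} \cdot 7 = -37 + 7 \sqrt{15}$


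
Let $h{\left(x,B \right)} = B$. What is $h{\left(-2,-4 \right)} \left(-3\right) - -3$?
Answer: $15$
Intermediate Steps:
$h{\left(-2,-4 \right)} \left(-3\right) - -3 = \left(-4\right) \left(-3\right) - -3 = 12 + \left(-2 + 5\right) = 12 + 3 = 15$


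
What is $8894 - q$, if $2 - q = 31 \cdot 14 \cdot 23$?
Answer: $18874$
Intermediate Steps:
$q = -9980$ ($q = 2 - 31 \cdot 14 \cdot 23 = 2 - 434 \cdot 23 = 2 - 9982 = -9980$)
$8894 - q = 8894 - -9980 = 8894 + 9980 = 18874$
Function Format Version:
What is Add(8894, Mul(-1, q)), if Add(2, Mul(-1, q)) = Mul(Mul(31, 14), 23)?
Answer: 18874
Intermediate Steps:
q = -9980 (q = Add(2, Mul(-1, Mul(Mul(31, 14), 23))) = Add(2, Mul(-1, Mul(434, 23))) = Add(2, Mul(-1, 9982)) = Add(2, -9982) = -9980)
Add(8894, Mul(-1, q)) = Add(8894, Mul(-1, -9980)) = Add(8894, 9980) = 18874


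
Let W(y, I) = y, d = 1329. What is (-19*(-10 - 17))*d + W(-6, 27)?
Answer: 681771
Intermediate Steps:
(-19*(-10 - 17))*d + W(-6, 27) = -19*(-10 - 17)*1329 - 6 = -19*(-27)*1329 - 6 = 513*1329 - 6 = 681777 - 6 = 681771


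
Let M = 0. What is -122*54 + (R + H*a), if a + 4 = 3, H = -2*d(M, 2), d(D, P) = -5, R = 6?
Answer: -6592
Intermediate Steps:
H = 10 (H = -2*(-5) = 10)
a = -1 (a = -4 + 3 = -1)
-122*54 + (R + H*a) = -122*54 + (6 + 10*(-1)) = -6588 + (6 - 10) = -6588 - 4 = -6592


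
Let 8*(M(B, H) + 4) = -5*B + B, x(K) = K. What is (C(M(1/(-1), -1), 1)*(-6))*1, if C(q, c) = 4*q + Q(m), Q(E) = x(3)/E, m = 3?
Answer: 78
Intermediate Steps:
Q(E) = 3/E
M(B, H) = -4 - B/2 (M(B, H) = -4 + (-5*B + B)/8 = -4 + (-4*B)/8 = -4 - B/2)
C(q, c) = 1 + 4*q (C(q, c) = 4*q + 3/3 = 4*q + 3*(⅓) = 4*q + 1 = 1 + 4*q)
(C(M(1/(-1), -1), 1)*(-6))*1 = ((1 + 4*(-4 - ½/(-1)))*(-6))*1 = ((1 + 4*(-4 - ½*(-1)))*(-6))*1 = ((1 + 4*(-4 + ½))*(-6))*1 = ((1 + 4*(-7/2))*(-6))*1 = ((1 - 14)*(-6))*1 = -13*(-6)*1 = 78*1 = 78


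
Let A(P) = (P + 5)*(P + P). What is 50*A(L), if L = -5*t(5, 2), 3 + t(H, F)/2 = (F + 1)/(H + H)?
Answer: 86400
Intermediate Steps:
t(H, F) = -6 + (1 + F)/H (t(H, F) = -6 + 2*((F + 1)/(H + H)) = -6 + 2*((1 + F)/((2*H))) = -6 + 2*((1 + F)*(1/(2*H))) = -6 + 2*((1 + F)/(2*H)) = -6 + (1 + F)/H)
L = 27 (L = -5*(1 + 2 - 6*5)/5 = -(1 + 2 - 30) = -(-27) = -5*(-27/5) = 27)
A(P) = 2*P*(5 + P) (A(P) = (5 + P)*(2*P) = 2*P*(5 + P))
50*A(L) = 50*(2*27*(5 + 27)) = 50*(2*27*32) = 50*1728 = 86400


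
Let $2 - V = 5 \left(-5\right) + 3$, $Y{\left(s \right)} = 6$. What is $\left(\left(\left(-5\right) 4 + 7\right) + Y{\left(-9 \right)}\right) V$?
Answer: $-168$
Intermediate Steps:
$V = 24$ ($V = 2 - \left(5 \left(-5\right) + 3\right) = 2 - \left(-25 + 3\right) = 2 - -22 = 2 + 22 = 24$)
$\left(\left(\left(-5\right) 4 + 7\right) + Y{\left(-9 \right)}\right) V = \left(\left(\left(-5\right) 4 + 7\right) + 6\right) 24 = \left(\left(-20 + 7\right) + 6\right) 24 = \left(-13 + 6\right) 24 = \left(-7\right) 24 = -168$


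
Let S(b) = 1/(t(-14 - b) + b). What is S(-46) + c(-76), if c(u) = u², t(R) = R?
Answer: 80863/14 ≈ 5775.9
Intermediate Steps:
S(b) = -1/14 (S(b) = 1/((-14 - b) + b) = 1/(-14) = -1/14)
S(-46) + c(-76) = -1/14 + (-76)² = -1/14 + 5776 = 80863/14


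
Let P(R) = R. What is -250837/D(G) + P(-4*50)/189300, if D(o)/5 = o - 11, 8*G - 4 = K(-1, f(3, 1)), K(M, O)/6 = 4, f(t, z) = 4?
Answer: 105518748/15775 ≈ 6689.0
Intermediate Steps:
K(M, O) = 24 (K(M, O) = 6*4 = 24)
G = 7/2 (G = 1/2 + (1/8)*24 = 1/2 + 3 = 7/2 ≈ 3.5000)
D(o) = -55 + 5*o (D(o) = 5*(o - 11) = 5*(-11 + o) = -55 + 5*o)
-250837/D(G) + P(-4*50)/189300 = -250837/(-55 + 5*(7/2)) - 4*50/189300 = -250837/(-55 + 35/2) - 200*1/189300 = -250837/(-75/2) - 2/1893 = -250837*(-2/75) - 2/1893 = 501674/75 - 2/1893 = 105518748/15775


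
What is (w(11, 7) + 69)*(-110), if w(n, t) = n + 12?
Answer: -10120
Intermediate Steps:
w(n, t) = 12 + n
(w(11, 7) + 69)*(-110) = ((12 + 11) + 69)*(-110) = (23 + 69)*(-110) = 92*(-110) = -10120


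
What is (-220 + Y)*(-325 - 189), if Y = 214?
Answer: 3084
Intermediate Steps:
(-220 + Y)*(-325 - 189) = (-220 + 214)*(-325 - 189) = -6*(-514) = 3084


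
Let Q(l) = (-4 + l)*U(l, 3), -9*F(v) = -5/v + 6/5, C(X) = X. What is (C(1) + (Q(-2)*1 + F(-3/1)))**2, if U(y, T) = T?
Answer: 5466244/18225 ≈ 299.93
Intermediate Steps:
F(v) = -2/15 + 5/(9*v) (F(v) = -(-5/v + 6/5)/9 = -(6/5 - 5/v)/9 = -2/15 + 5/(9*v))
Q(l) = -12 + 3*l (Q(l) = (-4 + l)*3 = -12 + 3*l)
(C(1) + (Q(-2)*1 + F(-3/1)))**2 = (1 + ((-12 + 3*(-2))*1 + (25 - (-18)/1)/(45*((-3/1)))))**2 = (1 + ((-12 - 6)*1 + (25 - (-18))/(45*((-3*1)))))**2 = (1 + (-18*1 + (1/45)*(25 - 6*(-3))/(-3)))**2 = (1 + (-18 + (1/45)*(-1/3)*(25 + 18)))**2 = (1 + (-18 + (1/45)*(-1/3)*43))**2 = (1 + (-18 - 43/135))**2 = (1 - 2473/135)**2 = (-2338/135)**2 = 5466244/18225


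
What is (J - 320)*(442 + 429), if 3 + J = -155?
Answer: -416338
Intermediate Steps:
J = -158 (J = -3 - 155 = -158)
(J - 320)*(442 + 429) = (-158 - 320)*(442 + 429) = -478*871 = -416338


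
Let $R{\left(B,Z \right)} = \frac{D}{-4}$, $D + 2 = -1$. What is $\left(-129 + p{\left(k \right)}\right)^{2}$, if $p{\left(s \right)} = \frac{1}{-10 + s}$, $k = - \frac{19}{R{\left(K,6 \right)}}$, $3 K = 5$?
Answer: $\frac{187060329}{11236} \approx 16648.0$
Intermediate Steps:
$D = -3$ ($D = -2 - 1 = -3$)
$K = \frac{5}{3}$ ($K = \frac{1}{3} \cdot 5 = \frac{5}{3} \approx 1.6667$)
$R{\left(B,Z \right)} = \frac{3}{4}$ ($R{\left(B,Z \right)} = - \frac{3}{-4} = \left(-3\right) \left(- \frac{1}{4}\right) = \frac{3}{4}$)
$k = - \frac{76}{3}$ ($k = - \frac{19}{\frac{3}{4}} = \left(-19\right) \frac{4}{3} = - \frac{76}{3} \approx -25.333$)
$\left(-129 + p{\left(k \right)}\right)^{2} = \left(-129 + \frac{1}{-10 - \frac{76}{3}}\right)^{2} = \left(-129 + \frac{1}{- \frac{106}{3}}\right)^{2} = \left(-129 - \frac{3}{106}\right)^{2} = \left(- \frac{13677}{106}\right)^{2} = \frac{187060329}{11236}$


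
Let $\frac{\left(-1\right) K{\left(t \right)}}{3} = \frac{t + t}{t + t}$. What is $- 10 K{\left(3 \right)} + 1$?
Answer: $31$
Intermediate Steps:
$K{\left(t \right)} = -3$ ($K{\left(t \right)} = - 3 \frac{t + t}{t + t} = - 3 \frac{2 t}{2 t} = - 3 \cdot 2 t \frac{1}{2 t} = \left(-3\right) 1 = -3$)
$- 10 K{\left(3 \right)} + 1 = \left(-10\right) \left(-3\right) + 1 = 30 + 1 = 31$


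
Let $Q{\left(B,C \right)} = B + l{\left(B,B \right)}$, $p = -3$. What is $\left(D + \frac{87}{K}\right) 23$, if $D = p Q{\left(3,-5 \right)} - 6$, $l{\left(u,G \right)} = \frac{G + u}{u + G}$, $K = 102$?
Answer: $- \frac{13409}{34} \approx -394.38$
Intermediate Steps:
$l{\left(u,G \right)} = 1$ ($l{\left(u,G \right)} = \frac{G + u}{G + u} = 1$)
$Q{\left(B,C \right)} = 1 + B$ ($Q{\left(B,C \right)} = B + 1 = 1 + B$)
$D = -18$ ($D = - 3 \left(1 + 3\right) - 6 = \left(-3\right) 4 - 6 = -12 - 6 = -18$)
$\left(D + \frac{87}{K}\right) 23 = \left(-18 + \frac{87}{102}\right) 23 = \left(-18 + 87 \cdot \frac{1}{102}\right) 23 = \left(-18 + \frac{29}{34}\right) 23 = \left(- \frac{583}{34}\right) 23 = - \frac{13409}{34}$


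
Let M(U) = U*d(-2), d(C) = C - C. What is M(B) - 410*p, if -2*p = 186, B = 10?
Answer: 38130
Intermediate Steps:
d(C) = 0
p = -93 (p = -½*186 = -93)
M(U) = 0 (M(U) = U*0 = 0)
M(B) - 410*p = 0 - 410*(-93) = 0 + 38130 = 38130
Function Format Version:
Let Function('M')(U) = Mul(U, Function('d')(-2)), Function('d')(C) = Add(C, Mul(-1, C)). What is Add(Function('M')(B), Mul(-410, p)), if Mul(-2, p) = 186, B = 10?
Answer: 38130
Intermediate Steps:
Function('d')(C) = 0
p = -93 (p = Mul(Rational(-1, 2), 186) = -93)
Function('M')(U) = 0 (Function('M')(U) = Mul(U, 0) = 0)
Add(Function('M')(B), Mul(-410, p)) = Add(0, Mul(-410, -93)) = Add(0, 38130) = 38130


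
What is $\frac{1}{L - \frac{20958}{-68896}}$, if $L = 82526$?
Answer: $\frac{34448}{2842866127} \approx 1.2117 \cdot 10^{-5}$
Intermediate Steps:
$\frac{1}{L - \frac{20958}{-68896}} = \frac{1}{82526 - \frac{20958}{-68896}} = \frac{1}{82526 - - \frac{10479}{34448}} = \frac{1}{82526 + \frac{10479}{34448}} = \frac{1}{\frac{2842866127}{34448}} = \frac{34448}{2842866127}$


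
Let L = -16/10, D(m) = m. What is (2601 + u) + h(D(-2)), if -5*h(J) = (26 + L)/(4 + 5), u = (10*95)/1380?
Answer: 26921863/10350 ≈ 2601.1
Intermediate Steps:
u = 95/138 (u = 950*(1/1380) = 95/138 ≈ 0.68841)
L = -8/5 (L = -16*⅒ = -8/5 ≈ -1.6000)
h(J) = -122/225 (h(J) = -(26 - 8/5)/(5*(4 + 5)) = -122/(25*9) = -⅕*122/45 = -122/225)
(2601 + u) + h(D(-2)) = (2601 + 95/138) - 122/225 = 359033/138 - 122/225 = 26921863/10350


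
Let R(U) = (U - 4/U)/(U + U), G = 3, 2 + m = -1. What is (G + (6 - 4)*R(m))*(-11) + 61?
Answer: 197/9 ≈ 21.889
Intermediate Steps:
m = -3 (m = -2 - 1 = -3)
R(U) = (U - 4/U)/(2*U) (R(U) = (U - 4/U)/((2*U)) = (U - 4/U)*(1/(2*U)) = (U - 4/U)/(2*U))
(G + (6 - 4)*R(m))*(-11) + 61 = (3 + (6 - 4)*(½ - 2/(-3)²))*(-11) + 61 = (3 + 2*(½ - 2*⅑))*(-11) + 61 = (3 + 2*(½ - 2/9))*(-11) + 61 = (3 + 2*(5/18))*(-11) + 61 = (3 + 5/9)*(-11) + 61 = (32/9)*(-11) + 61 = -352/9 + 61 = 197/9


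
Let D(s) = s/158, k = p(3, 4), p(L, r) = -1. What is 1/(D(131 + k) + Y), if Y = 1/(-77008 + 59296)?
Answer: 1399248/1151201 ≈ 1.2155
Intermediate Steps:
k = -1
D(s) = s/158 (D(s) = s*(1/158) = s/158)
Y = -1/17712 (Y = 1/(-17712) = -1/17712 ≈ -5.6459e-5)
1/(D(131 + k) + Y) = 1/((131 - 1)/158 - 1/17712) = 1/((1/158)*130 - 1/17712) = 1/(65/79 - 1/17712) = 1/(1151201/1399248) = 1399248/1151201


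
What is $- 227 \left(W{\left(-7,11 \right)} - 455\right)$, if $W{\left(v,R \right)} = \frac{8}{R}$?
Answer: $\frac{1134319}{11} \approx 1.0312 \cdot 10^{5}$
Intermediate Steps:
$- 227 \left(W{\left(-7,11 \right)} - 455\right) = - 227 \left(\frac{8}{11} - 455\right) = \left(-227\right) \left(- \frac{4997}{11}\right) = \frac{1134319}{11}$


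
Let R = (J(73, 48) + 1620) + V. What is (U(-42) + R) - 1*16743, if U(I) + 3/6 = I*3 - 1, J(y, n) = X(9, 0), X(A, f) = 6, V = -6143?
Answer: -42775/2 ≈ -21388.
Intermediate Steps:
J(y, n) = 6
R = -4517 (R = (6 + 1620) - 6143 = 1626 - 6143 = -4517)
U(I) = -3/2 + 3*I (U(I) = -½ + (I*3 - 1) = -½ + (3*I - 1) = -½ + (-1 + 3*I) = -3/2 + 3*I)
(U(-42) + R) - 1*16743 = ((-3/2 + 3*(-42)) - 4517) - 1*16743 = ((-3/2 - 126) - 4517) - 16743 = (-255/2 - 4517) - 16743 = -9289/2 - 16743 = -42775/2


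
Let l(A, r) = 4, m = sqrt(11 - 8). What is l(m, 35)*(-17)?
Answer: -68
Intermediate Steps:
m = sqrt(3) ≈ 1.7320
l(m, 35)*(-17) = 4*(-17) = -68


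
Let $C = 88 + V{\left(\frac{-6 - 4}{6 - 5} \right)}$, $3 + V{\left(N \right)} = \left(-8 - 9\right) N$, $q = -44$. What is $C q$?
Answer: $-11220$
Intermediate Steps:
$V{\left(N \right)} = -3 - 17 N$ ($V{\left(N \right)} = -3 + \left(-8 - 9\right) N = -3 - 17 N$)
$C = 255$ ($C = 88 - \left(3 + 17 \frac{-6 - 4}{6 - 5}\right) = 88 - \left(3 + 17 \left(- \frac{10}{1}\right)\right) = 88 - \left(3 + 17 \left(\left(-10\right) 1\right)\right) = 88 - -167 = 88 + \left(-3 + 170\right) = 88 + 167 = 255$)
$C q = 255 \left(-44\right) = -11220$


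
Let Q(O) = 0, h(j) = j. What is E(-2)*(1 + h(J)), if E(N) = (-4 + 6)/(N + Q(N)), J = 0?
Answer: -1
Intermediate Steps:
E(N) = 2/N (E(N) = (-4 + 6)/(N + 0) = 2/N)
E(-2)*(1 + h(J)) = (2/(-2))*(1 + 0) = (2*(-½))*1 = -1*1 = -1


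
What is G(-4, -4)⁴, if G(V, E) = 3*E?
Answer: 20736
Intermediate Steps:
G(-4, -4)⁴ = (3*(-4))⁴ = (-12)⁴ = 20736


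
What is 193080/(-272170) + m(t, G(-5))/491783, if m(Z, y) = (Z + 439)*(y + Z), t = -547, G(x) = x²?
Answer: -7960960572/13384857911 ≈ -0.59477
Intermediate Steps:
m(Z, y) = (439 + Z)*(Z + y)
193080/(-272170) + m(t, G(-5))/491783 = 193080/(-272170) + ((-547)² + 439*(-547) + 439*(-5)² - 547*(-5)²)/491783 = 193080*(-1/272170) + (299209 - 240133 + 439*25 - 547*25)*(1/491783) = -19308/27217 + (299209 - 240133 + 10975 - 13675)*(1/491783) = -19308/27217 + 56376*(1/491783) = -19308/27217 + 56376/491783 = -7960960572/13384857911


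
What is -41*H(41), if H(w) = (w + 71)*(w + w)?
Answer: -376544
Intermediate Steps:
H(w) = 2*w*(71 + w) (H(w) = (71 + w)*(2*w) = 2*w*(71 + w))
-41*H(41) = -82*41*(71 + 41) = -82*41*112 = -41*9184 = -376544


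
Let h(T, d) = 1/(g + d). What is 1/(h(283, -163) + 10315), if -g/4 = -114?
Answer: 293/3022296 ≈ 9.6946e-5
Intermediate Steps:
g = 456 (g = -4*(-114) = 456)
h(T, d) = 1/(456 + d)
1/(h(283, -163) + 10315) = 1/(1/(456 - 163) + 10315) = 1/(1/293 + 10315) = 1/(3022296/293) = 293/3022296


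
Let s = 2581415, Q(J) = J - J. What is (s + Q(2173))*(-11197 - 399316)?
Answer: -1059704415895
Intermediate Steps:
Q(J) = 0
(s + Q(2173))*(-11197 - 399316) = (2581415 + 0)*(-11197 - 399316) = 2581415*(-410513) = -1059704415895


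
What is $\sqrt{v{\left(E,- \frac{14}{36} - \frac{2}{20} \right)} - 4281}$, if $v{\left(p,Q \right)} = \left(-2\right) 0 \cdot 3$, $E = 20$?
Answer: $i \sqrt{4281} \approx 65.429 i$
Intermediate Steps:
$v{\left(p,Q \right)} = 0$ ($v{\left(p,Q \right)} = 0 \cdot 3 = 0$)
$\sqrt{v{\left(E,- \frac{14}{36} - \frac{2}{20} \right)} - 4281} = \sqrt{0 - 4281} = \sqrt{-4281} = i \sqrt{4281}$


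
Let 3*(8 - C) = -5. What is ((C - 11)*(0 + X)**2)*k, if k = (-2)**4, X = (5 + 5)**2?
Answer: -640000/3 ≈ -2.1333e+5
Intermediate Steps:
C = 29/3 (C = 8 - 1/3*(-5) = 8 + 5/3 = 29/3 ≈ 9.6667)
X = 100 (X = 10**2 = 100)
k = 16
((C - 11)*(0 + X)**2)*k = ((29/3 - 11)*(0 + 100)**2)*16 = -4/3*100**2*16 = -4/3*10000*16 = -40000/3*16 = -640000/3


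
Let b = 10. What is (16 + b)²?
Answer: 676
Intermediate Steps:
(16 + b)² = (16 + 10)² = 26² = 676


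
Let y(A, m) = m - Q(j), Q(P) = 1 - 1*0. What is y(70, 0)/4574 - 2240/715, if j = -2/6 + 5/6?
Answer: -2049295/654082 ≈ -3.1331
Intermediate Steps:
j = ½ (j = -2*⅙ + 5*(⅙) = -⅓ + ⅚ = ½ ≈ 0.50000)
Q(P) = 1 (Q(P) = 1 + 0 = 1)
y(A, m) = -1 + m (y(A, m) = m - 1*1 = m - 1 = -1 + m)
y(70, 0)/4574 - 2240/715 = (-1 + 0)/4574 - 2240/715 = -1*1/4574 - 2240*1/715 = -1/4574 - 448/143 = -2049295/654082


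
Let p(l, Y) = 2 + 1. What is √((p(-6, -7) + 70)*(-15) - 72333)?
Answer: 2*I*√18357 ≈ 270.98*I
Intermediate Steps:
p(l, Y) = 3
√((p(-6, -7) + 70)*(-15) - 72333) = √((3 + 70)*(-15) - 72333) = √(73*(-15) - 72333) = √(-1095 - 72333) = √(-73428) = 2*I*√18357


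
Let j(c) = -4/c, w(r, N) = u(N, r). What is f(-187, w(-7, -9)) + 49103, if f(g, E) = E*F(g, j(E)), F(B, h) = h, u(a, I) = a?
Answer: 49099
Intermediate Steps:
w(r, N) = N
f(g, E) = -4 (f(g, E) = E*(-4/E) = -4)
f(-187, w(-7, -9)) + 49103 = -4 + 49103 = 49099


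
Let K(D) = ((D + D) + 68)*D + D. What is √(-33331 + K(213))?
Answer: 2*√18026 ≈ 268.52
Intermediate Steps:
K(D) = D + D*(68 + 2*D) (K(D) = (2*D + 68)*D + D = (68 + 2*D)*D + D = D*(68 + 2*D) + D = D + D*(68 + 2*D))
√(-33331 + K(213)) = √(-33331 + 213*(69 + 2*213)) = √(-33331 + 213*(69 + 426)) = √(-33331 + 213*495) = √(-33331 + 105435) = √72104 = 2*√18026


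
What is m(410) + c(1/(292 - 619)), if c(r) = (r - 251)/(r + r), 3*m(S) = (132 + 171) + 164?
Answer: 123584/3 ≈ 41195.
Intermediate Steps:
m(S) = 467/3 (m(S) = ((132 + 171) + 164)/3 = (303 + 164)/3 = (⅓)*467 = 467/3)
c(r) = (-251 + r)/(2*r) (c(r) = (-251 + r)/((2*r)) = (-251 + r)*(1/(2*r)) = (-251 + r)/(2*r))
m(410) + c(1/(292 - 619)) = 467/3 + (-251 + 1/(292 - 619))/(2*(1/(292 - 619))) = 467/3 + (-251 + 1/(-327))/(2*(1/(-327))) = 467/3 + (-251 - 1/327)/(2*(-1/327)) = 467/3 + (½)*(-327)*(-82078/327) = 467/3 + 41039 = 123584/3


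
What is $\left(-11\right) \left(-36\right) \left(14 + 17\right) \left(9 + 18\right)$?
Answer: $331452$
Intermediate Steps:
$\left(-11\right) \left(-36\right) \left(14 + 17\right) \left(9 + 18\right) = 396 \cdot 31 \cdot 27 = 396 \cdot 837 = 331452$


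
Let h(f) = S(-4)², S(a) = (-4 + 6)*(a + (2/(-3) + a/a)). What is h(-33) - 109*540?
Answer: -529256/9 ≈ -58806.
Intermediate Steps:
S(a) = ⅔ + 2*a (S(a) = 2*(a + (2*(-⅓) + 1)) = 2*(a + (-⅔ + 1)) = 2*(a + ⅓) = 2*(⅓ + a) = ⅔ + 2*a)
h(f) = 484/9 (h(f) = (⅔ + 2*(-4))² = (⅔ - 8)² = (-22/3)² = 484/9)
h(-33) - 109*540 = 484/9 - 109*540 = 484/9 - 58860 = -529256/9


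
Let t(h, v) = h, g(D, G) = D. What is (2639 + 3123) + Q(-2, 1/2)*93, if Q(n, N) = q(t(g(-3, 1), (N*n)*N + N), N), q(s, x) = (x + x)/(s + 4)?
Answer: 5855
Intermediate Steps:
q(s, x) = 2*x/(4 + s) (q(s, x) = (2*x)/(4 + s) = 2*x/(4 + s))
Q(n, N) = 2*N (Q(n, N) = 2*N/(4 - 3) = 2*N/1 = 2*N*1 = 2*N)
(2639 + 3123) + Q(-2, 1/2)*93 = (2639 + 3123) + (2/2)*93 = 5762 + (2*(1/2))*93 = 5762 + 1*93 = 5762 + 93 = 5855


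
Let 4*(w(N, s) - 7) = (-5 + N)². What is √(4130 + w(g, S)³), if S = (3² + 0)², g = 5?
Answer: 3*√497 ≈ 66.880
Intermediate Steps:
S = 81 (S = (9 + 0)² = 9² = 81)
w(N, s) = 7 + (-5 + N)²/4
√(4130 + w(g, S)³) = √(4130 + (7 + (-5 + 5)²/4)³) = √(4130 + (7 + (¼)*0²)³) = √(4130 + (7 + (¼)*0)³) = √(4130 + (7 + 0)³) = √(4130 + 7³) = √(4130 + 343) = √4473 = 3*√497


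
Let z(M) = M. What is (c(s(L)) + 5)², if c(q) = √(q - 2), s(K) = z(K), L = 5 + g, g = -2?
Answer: 36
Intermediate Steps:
L = 3 (L = 5 - 2 = 3)
s(K) = K
c(q) = √(-2 + q)
(c(s(L)) + 5)² = (√(-2 + 3) + 5)² = (√1 + 5)² = (1 + 5)² = 6² = 36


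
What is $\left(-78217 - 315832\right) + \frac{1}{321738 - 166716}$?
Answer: $- \frac{61086264077}{155022} \approx -3.9405 \cdot 10^{5}$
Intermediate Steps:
$\left(-78217 - 315832\right) + \frac{1}{321738 - 166716} = -394049 + \frac{1}{321738 - 166716} = -394049 + \frac{1}{155022} = - \frac{61086264077}{155022}$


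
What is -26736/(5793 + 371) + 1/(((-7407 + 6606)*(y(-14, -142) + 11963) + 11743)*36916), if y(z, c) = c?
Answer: -2333451963531173/537978676810168 ≈ -4.3374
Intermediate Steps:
-26736/(5793 + 371) + 1/(((-7407 + 6606)*(y(-14, -142) + 11963) + 11743)*36916) = -26736/(5793 + 371) + 1/(((-7407 + 6606)*(-142 + 11963) + 11743)*36916) = -26736/6164 + (1/36916)/(-801*11821 + 11743) = -26736*1/6164 + (1/36916)/(-9468621 + 11743) = -6684/1541 + (1/36916)/(-9456878) = -6684/1541 - 1/9456878*1/36916 = -6684/1541 - 1/349110108248 = -2333451963531173/537978676810168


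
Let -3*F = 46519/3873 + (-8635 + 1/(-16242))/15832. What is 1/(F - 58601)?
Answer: -995916171312/58365489843135763 ≈ -1.7063e-5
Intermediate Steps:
F = -3806288081251/995916171312 (F = -(46519/3873 + (-8635 + 1/(-16242))/15832)/3 = -(46519*(1/3873) + (-8635 - 1/16242)*(1/15832))/3 = -(46519/3873 - 140249671/16242*1/15832)/3 = -(46519/3873 - 140249671/257143344)/3 = -1/3*3806288081251/331972057104 = -3806288081251/995916171312 ≈ -3.8219)
1/(F - 58601) = 1/(-3806288081251/995916171312 - 58601) = 1/(-58365489843135763/995916171312) = -995916171312/58365489843135763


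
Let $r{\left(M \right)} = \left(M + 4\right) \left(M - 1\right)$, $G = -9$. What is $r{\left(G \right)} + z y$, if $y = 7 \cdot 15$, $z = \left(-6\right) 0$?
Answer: $50$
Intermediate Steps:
$z = 0$
$y = 105$
$r{\left(M \right)} = \left(-1 + M\right) \left(4 + M\right)$ ($r{\left(M \right)} = \left(4 + M\right) \left(-1 + M\right) = \left(-1 + M\right) \left(4 + M\right)$)
$r{\left(G \right)} + z y = \left(-4 + \left(-9\right)^{2} + 3 \left(-9\right)\right) + 0 \cdot 105 = \left(-4 + 81 - 27\right) + 0 = 50 + 0 = 50$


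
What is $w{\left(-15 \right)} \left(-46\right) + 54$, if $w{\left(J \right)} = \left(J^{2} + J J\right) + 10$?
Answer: $-21106$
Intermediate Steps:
$w{\left(J \right)} = 10 + 2 J^{2}$ ($w{\left(J \right)} = \left(J^{2} + J^{2}\right) + 10 = 2 J^{2} + 10 = 10 + 2 J^{2}$)
$w{\left(-15 \right)} \left(-46\right) + 54 = \left(10 + 2 \left(-15\right)^{2}\right) \left(-46\right) + 54 = \left(10 + 2 \cdot 225\right) \left(-46\right) + 54 = \left(10 + 450\right) \left(-46\right) + 54 = 460 \left(-46\right) + 54 = -21160 + 54 = -21106$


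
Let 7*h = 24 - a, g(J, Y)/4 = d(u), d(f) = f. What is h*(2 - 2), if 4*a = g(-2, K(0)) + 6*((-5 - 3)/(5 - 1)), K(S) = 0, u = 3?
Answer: 0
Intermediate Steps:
g(J, Y) = 12 (g(J, Y) = 4*3 = 12)
a = 0 (a = (12 + 6*((-5 - 3)/(5 - 1)))/4 = (12 + 6*(-8/4))/4 = (12 + 6*(-8*1/4))/4 = (12 + 6*(-2))/4 = (12 - 12)/4 = (1/4)*0 = 0)
h = 24/7 (h = (24 - 1*0)/7 = (24 + 0)/7 = (1/7)*24 = 24/7 ≈ 3.4286)
h*(2 - 2) = 24*(2 - 2)/7 = (24/7)*0 = 0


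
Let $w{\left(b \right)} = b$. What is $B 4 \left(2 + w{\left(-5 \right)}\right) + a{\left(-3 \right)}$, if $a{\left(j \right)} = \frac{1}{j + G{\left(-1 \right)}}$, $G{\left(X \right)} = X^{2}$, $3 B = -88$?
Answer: $\frac{703}{2} \approx 351.5$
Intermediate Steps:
$B = - \frac{88}{3}$ ($B = \frac{1}{3} \left(-88\right) = - \frac{88}{3} \approx -29.333$)
$a{\left(j \right)} = \frac{1}{1 + j}$ ($a{\left(j \right)} = \frac{1}{j + \left(-1\right)^{2}} = \frac{1}{j + 1} = \frac{1}{1 + j}$)
$B 4 \left(2 + w{\left(-5 \right)}\right) + a{\left(-3 \right)} = - \frac{88 \cdot 4 \left(2 - 5\right)}{3} + \frac{1}{1 - 3} = - \frac{88 \cdot 4 \left(-3\right)}{3} + \frac{1}{-2} = \left(- \frac{88}{3}\right) \left(-12\right) - \frac{1}{2} = 352 - \frac{1}{2} = \frac{703}{2}$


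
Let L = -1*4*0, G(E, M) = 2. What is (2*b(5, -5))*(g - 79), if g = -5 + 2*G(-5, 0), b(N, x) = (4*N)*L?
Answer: 0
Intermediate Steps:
L = 0 (L = -4*0 = 0)
b(N, x) = 0 (b(N, x) = (4*N)*0 = 0)
g = -1 (g = -5 + 2*2 = -5 + 4 = -1)
(2*b(5, -5))*(g - 79) = (2*0)*(-1 - 79) = 0*(-80) = 0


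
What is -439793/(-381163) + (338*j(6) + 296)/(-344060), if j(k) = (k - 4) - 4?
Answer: 7573001076/6557147089 ≈ 1.1549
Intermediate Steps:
j(k) = -8 + k (j(k) = (-4 + k) - 4 = -8 + k)
-439793/(-381163) + (338*j(6) + 296)/(-344060) = -439793/(-381163) + (338*(-8 + 6) + 296)/(-344060) = -439793*(-1/381163) + (338*(-2) + 296)*(-1/344060) = 439793/381163 + (-676 + 296)*(-1/344060) = 439793/381163 - 380*(-1/344060) = 439793/381163 + 19/17203 = 7573001076/6557147089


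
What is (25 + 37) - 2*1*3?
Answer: 56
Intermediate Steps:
(25 + 37) - 2*1*3 = 62 - 2*3 = 62 - 6 = 56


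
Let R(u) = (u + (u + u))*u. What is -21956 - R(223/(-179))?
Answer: -703641383/32041 ≈ -21961.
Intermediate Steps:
R(u) = 3*u² (R(u) = (u + 2*u)*u = (3*u)*u = 3*u²)
-21956 - R(223/(-179)) = -21956 - 3*(223/(-179))² = -21956 - 3*(223*(-1/179))² = -21956 - 3*(-223/179)² = -21956 - 3*49729/32041 = -21956 - 1*149187/32041 = -21956 - 149187/32041 = -703641383/32041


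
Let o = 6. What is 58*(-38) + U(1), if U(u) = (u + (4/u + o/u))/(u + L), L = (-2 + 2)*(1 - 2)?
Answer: -2193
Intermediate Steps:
L = 0 (L = 0*(-1) = 0)
U(u) = (u + 10/u)/u (U(u) = (u + (4/u + 6/u))/(u + 0) = (u + 10/u)/u)
58*(-38) + U(1) = 58*(-38) + (1 + 10/1²) = -2204 + (1 + 10*1) = -2204 + (1 + 10) = -2204 + 11 = -2193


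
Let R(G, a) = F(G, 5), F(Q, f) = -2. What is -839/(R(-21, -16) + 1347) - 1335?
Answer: -1796414/1345 ≈ -1335.6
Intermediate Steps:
R(G, a) = -2
-839/(R(-21, -16) + 1347) - 1335 = -839/(-2 + 1347) - 1335 = -839/1345 - 1335 = -1796414/1345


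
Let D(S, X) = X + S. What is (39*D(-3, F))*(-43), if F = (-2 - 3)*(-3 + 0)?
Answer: -20124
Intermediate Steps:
F = 15 (F = -5*(-3) = 15)
D(S, X) = S + X
(39*D(-3, F))*(-43) = (39*(-3 + 15))*(-43) = (39*12)*(-43) = 468*(-43) = -20124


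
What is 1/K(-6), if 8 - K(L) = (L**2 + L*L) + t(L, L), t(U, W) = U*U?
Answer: -1/100 ≈ -0.010000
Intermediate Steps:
t(U, W) = U**2
K(L) = 8 - 3*L**2 (K(L) = 8 - ((L**2 + L*L) + L**2) = 8 - ((L**2 + L**2) + L**2) = 8 - (2*L**2 + L**2) = 8 - 3*L**2)
1/K(-6) = 1/(8 - 3*(-6)**2) = 1/(8 - 3*36) = 1/(8 - 108) = 1/(-100) = -1/100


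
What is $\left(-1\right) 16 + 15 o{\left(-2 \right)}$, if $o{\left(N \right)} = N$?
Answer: $-46$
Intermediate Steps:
$\left(-1\right) 16 + 15 o{\left(-2 \right)} = \left(-1\right) 16 + 15 \left(-2\right) = -16 - 30 = -46$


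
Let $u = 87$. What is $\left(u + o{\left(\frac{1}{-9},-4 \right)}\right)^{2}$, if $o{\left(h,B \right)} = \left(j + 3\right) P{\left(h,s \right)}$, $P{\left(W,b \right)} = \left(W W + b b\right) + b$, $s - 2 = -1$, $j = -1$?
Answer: $\frac{54361129}{6561} \approx 8285.5$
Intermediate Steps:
$s = 1$ ($s = 2 - 1 = 1$)
$P{\left(W,b \right)} = b + W^{2} + b^{2}$ ($P{\left(W,b \right)} = \left(W^{2} + b^{2}\right) + b = b + W^{2} + b^{2}$)
$o{\left(h,B \right)} = 4 + 2 h^{2}$ ($o{\left(h,B \right)} = \left(-1 + 3\right) \left(1 + h^{2} + 1^{2}\right) = 2 \left(1 + h^{2} + 1\right) = 2 \left(2 + h^{2}\right) = 4 + 2 h^{2}$)
$\left(u + o{\left(\frac{1}{-9},-4 \right)}\right)^{2} = \left(87 + \left(4 + 2 \left(\frac{1}{-9}\right)^{2}\right)\right)^{2} = \left(87 + \left(4 + 2 \left(- \frac{1}{9}\right)^{2}\right)\right)^{2} = \left(87 + \left(4 + 2 \cdot \frac{1}{81}\right)\right)^{2} = \left(87 + \left(4 + \frac{2}{81}\right)\right)^{2} = \left(87 + \frac{326}{81}\right)^{2} = \left(\frac{7373}{81}\right)^{2} = \frac{54361129}{6561}$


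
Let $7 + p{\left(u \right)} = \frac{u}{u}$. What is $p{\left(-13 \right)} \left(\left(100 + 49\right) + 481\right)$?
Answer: $-3780$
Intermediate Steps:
$p{\left(u \right)} = -6$ ($p{\left(u \right)} = -7 + \frac{u}{u} = -7 + 1 = -6$)
$p{\left(-13 \right)} \left(\left(100 + 49\right) + 481\right) = - 6 \left(\left(100 + 49\right) + 481\right) = - 6 \left(149 + 481\right) = \left(-6\right) 630 = -3780$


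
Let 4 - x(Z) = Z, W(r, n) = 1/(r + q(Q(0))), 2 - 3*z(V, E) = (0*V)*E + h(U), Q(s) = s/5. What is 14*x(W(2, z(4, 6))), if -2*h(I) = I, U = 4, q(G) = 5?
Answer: 54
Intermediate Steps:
Q(s) = s/5 (Q(s) = s*(1/5) = s/5)
h(I) = -I/2
z(V, E) = 4/3 (z(V, E) = 2/3 - ((0*V)*E - 1/2*4)/3 = 2/3 - (0*E - 2)/3 = 2/3 - (0 - 2)/3 = 2/3 - 1/3*(-2) = 2/3 + 2/3 = 4/3)
W(r, n) = 1/(5 + r) (W(r, n) = 1/(r + 5) = 1/(5 + r))
x(Z) = 4 - Z
14*x(W(2, z(4, 6))) = 14*(4 - 1/(5 + 2)) = 14*(4 - 1/7) = 14*(27/7) = 54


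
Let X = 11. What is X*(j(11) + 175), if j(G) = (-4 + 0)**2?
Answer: 2101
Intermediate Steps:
j(G) = 16 (j(G) = (-4)**2 = 16)
X*(j(11) + 175) = 11*(16 + 175) = 11*191 = 2101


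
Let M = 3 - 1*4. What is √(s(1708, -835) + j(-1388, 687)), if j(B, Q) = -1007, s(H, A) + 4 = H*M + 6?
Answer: I*√2713 ≈ 52.086*I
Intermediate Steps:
M = -1 (M = 3 - 4 = -1)
s(H, A) = 2 - H (s(H, A) = -4 + (H*(-1) + 6) = -4 + (-H + 6) = -4 + (6 - H) = 2 - H)
√(s(1708, -835) + j(-1388, 687)) = √((2 - 1*1708) - 1007) = √((2 - 1708) - 1007) = √(-1706 - 1007) = √(-2713) = I*√2713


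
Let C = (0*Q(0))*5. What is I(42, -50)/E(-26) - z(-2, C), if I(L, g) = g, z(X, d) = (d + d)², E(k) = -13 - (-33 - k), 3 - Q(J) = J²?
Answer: 25/3 ≈ 8.3333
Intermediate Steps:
Q(J) = 3 - J²
E(k) = 20 + k (E(k) = -13 + (33 + k) = 20 + k)
C = 0 (C = (0*(3 - 1*0²))*5 = (0*(3 - 1*0))*5 = (0*(3 + 0))*5 = (0*3)*5 = 0*5 = 0)
z(X, d) = 4*d² (z(X, d) = (2*d)² = 4*d²)
I(42, -50)/E(-26) - z(-2, C) = -50/(20 - 26) - 4*0² = -50/(-6) - 4*0 = -50*(-⅙) - 1*0 = 25/3 + 0 = 25/3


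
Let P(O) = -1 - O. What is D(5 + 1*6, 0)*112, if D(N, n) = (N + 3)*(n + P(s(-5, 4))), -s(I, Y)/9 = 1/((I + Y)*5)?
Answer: -21952/5 ≈ -4390.4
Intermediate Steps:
s(I, Y) = -9/(5*(I + Y)) (s(I, Y) = -9/((I + Y)*5) = -9/(5*(I + Y)))
D(N, n) = (3 + N)*(-14/5 + n) (D(N, n) = (N + 3)*(n + (-1 - (-9)/(5*(-5) + 5*4))) = (3 + N)*(n + (-1 - (-9)/(-25 + 20))) = (3 + N)*(n + (-1 - (-9)/(-5))) = (3 + N)*(n + (-1 - (-9)*(-1)/5)) = (3 + N)*(n + (-1 - 1*9/5)) = (3 + N)*(n + (-1 - 9/5)) = (3 + N)*(n - 14/5) = (3 + N)*(-14/5 + n))
D(5 + 1*6, 0)*112 = (-42/5 + 3*0 - 14*(5 + 1*6)/5 + (5 + 1*6)*0)*112 = (-42/5 + 0 - 14*(5 + 6)/5 + (5 + 6)*0)*112 = (-42/5 + 0 - 14/5*11 + 11*0)*112 = (-42/5 + 0 - 154/5 + 0)*112 = -196/5*112 = -21952/5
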